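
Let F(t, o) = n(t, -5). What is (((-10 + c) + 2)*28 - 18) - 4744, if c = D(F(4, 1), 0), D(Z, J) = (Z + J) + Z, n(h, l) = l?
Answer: -5266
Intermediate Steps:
F(t, o) = -5
D(Z, J) = J + 2*Z (D(Z, J) = (J + Z) + Z = J + 2*Z)
c = -10 (c = 0 + 2*(-5) = 0 - 10 = -10)
(((-10 + c) + 2)*28 - 18) - 4744 = (((-10 - 10) + 2)*28 - 18) - 4744 = ((-20 + 2)*28 - 18) - 4744 = (-18*28 - 18) - 4744 = (-504 - 18) - 4744 = -522 - 4744 = -5266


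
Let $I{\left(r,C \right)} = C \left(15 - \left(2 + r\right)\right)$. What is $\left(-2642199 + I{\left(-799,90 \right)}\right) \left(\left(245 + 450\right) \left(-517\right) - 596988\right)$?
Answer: $2456856207057$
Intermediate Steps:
$I{\left(r,C \right)} = C \left(13 - r\right)$
$\left(-2642199 + I{\left(-799,90 \right)}\right) \left(\left(245 + 450\right) \left(-517\right) - 596988\right) = \left(-2642199 + 90 \left(13 - -799\right)\right) \left(\left(245 + 450\right) \left(-517\right) - 596988\right) = \left(-2642199 + 90 \left(13 + 799\right)\right) \left(695 \left(-517\right) - 596988\right) = \left(-2642199 + 90 \cdot 812\right) \left(-359315 - 596988\right) = \left(-2642199 + 73080\right) \left(-956303\right) = \left(-2569119\right) \left(-956303\right) = 2456856207057$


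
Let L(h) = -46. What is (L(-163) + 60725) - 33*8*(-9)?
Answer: 63055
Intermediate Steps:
(L(-163) + 60725) - 33*8*(-9) = (-46 + 60725) - 33*8*(-9) = 60679 - 264*(-9) = 60679 + 2376 = 63055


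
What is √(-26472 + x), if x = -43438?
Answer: I*√69910 ≈ 264.4*I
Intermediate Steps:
√(-26472 + x) = √(-26472 - 43438) = √(-69910) = I*√69910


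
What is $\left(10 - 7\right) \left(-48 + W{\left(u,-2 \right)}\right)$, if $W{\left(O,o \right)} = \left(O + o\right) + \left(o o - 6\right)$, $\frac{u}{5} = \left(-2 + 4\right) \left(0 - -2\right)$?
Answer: $-96$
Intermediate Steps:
$u = 20$ ($u = 5 \left(-2 + 4\right) \left(0 - -2\right) = 5 \cdot 2 \left(0 + 2\right) = 5 \cdot 2 \cdot 2 = 5 \cdot 4 = 20$)
$W{\left(O,o \right)} = -6 + O + o + o^{2}$ ($W{\left(O,o \right)} = \left(O + o\right) + \left(o^{2} - 6\right) = \left(O + o\right) + \left(-6 + o^{2}\right) = -6 + O + o + o^{2}$)
$\left(10 - 7\right) \left(-48 + W{\left(u,-2 \right)}\right) = \left(10 - 7\right) \left(-48 + \left(-6 + 20 - 2 + \left(-2\right)^{2}\right)\right) = 3 \left(-48 + \left(-6 + 20 - 2 + 4\right)\right) = 3 \left(-48 + 16\right) = 3 \left(-32\right) = -96$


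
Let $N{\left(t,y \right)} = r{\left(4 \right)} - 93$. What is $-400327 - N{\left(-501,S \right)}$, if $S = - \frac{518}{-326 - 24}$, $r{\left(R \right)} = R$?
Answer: $-400238$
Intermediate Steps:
$S = \frac{37}{25}$ ($S = - \frac{518}{-326 - 24} = - \frac{518}{-350} = \left(-518\right) \left(- \frac{1}{350}\right) = \frac{37}{25} \approx 1.48$)
$N{\left(t,y \right)} = -89$ ($N{\left(t,y \right)} = 4 - 93 = -89$)
$-400327 - N{\left(-501,S \right)} = -400327 - -89 = -400327 + 89 = -400238$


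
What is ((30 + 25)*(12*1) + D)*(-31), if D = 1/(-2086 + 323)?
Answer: -36070949/1763 ≈ -20460.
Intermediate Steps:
D = -1/1763 (D = 1/(-1763) = -1/1763 ≈ -0.00056721)
((30 + 25)*(12*1) + D)*(-31) = ((30 + 25)*(12*1) - 1/1763)*(-31) = (55*12 - 1/1763)*(-31) = (660 - 1/1763)*(-31) = (1163579/1763)*(-31) = -36070949/1763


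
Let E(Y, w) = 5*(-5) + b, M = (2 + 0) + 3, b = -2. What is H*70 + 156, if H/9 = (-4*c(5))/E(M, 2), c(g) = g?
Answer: 1868/3 ≈ 622.67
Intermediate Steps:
M = 5 (M = 2 + 3 = 5)
E(Y, w) = -27 (E(Y, w) = 5*(-5) - 2 = -25 - 2 = -27)
H = 20/3 (H = 9*(-4*5/(-27)) = 9*(-20*(-1/27)) = 9*(20/27) = 20/3 ≈ 6.6667)
H*70 + 156 = (20/3)*70 + 156 = 1400/3 + 156 = 1868/3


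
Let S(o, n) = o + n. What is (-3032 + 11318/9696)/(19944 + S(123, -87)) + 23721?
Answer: 62099283199/2617920 ≈ 23721.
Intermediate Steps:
S(o, n) = n + o
(-3032 + 11318/9696)/(19944 + S(123, -87)) + 23721 = (-3032 + 11318/9696)/(19944 + (-87 + 123)) + 23721 = (-3032 + 11318*(1/9696))/(19944 + 36) + 23721 = (-3032 + 5659/4848)/19980 + 23721 = -14693477/4848*1/19980 + 23721 = -397121/2617920 + 23721 = 62099283199/2617920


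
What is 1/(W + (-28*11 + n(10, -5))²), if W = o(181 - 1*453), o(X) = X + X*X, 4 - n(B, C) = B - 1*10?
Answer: 1/166128 ≈ 6.0195e-6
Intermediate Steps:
n(B, C) = 14 - B (n(B, C) = 4 - (B - 1*10) = 4 - (B - 10) = 4 - (-10 + B) = 4 + (10 - B) = 14 - B)
o(X) = X + X²
W = 73712 (W = (181 - 1*453)*(1 + (181 - 1*453)) = (181 - 453)*(1 + (181 - 453)) = -272*(1 - 272) = -272*(-271) = 73712)
1/(W + (-28*11 + n(10, -5))²) = 1/(73712 + (-28*11 + (14 - 1*10))²) = 1/(73712 + (-308 + (14 - 10))²) = 1/(73712 + (-308 + 4)²) = 1/(73712 + (-304)²) = 1/(73712 + 92416) = 1/166128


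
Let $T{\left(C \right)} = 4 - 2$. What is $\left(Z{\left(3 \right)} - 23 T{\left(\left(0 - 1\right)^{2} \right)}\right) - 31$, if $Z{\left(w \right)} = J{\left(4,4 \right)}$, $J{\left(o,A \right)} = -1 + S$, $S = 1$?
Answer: $-77$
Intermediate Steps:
$T{\left(C \right)} = 2$
$J{\left(o,A \right)} = 0$ ($J{\left(o,A \right)} = -1 + 1 = 0$)
$Z{\left(w \right)} = 0$
$\left(Z{\left(3 \right)} - 23 T{\left(\left(0 - 1\right)^{2} \right)}\right) - 31 = \left(0 - 46\right) - 31 = -46 - 31 = -77$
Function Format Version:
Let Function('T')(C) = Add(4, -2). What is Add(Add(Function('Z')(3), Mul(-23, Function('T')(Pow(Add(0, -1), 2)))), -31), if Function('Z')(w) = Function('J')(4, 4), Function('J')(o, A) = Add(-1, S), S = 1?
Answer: -77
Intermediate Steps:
Function('T')(C) = 2
Function('J')(o, A) = 0 (Function('J')(o, A) = Add(-1, 1) = 0)
Function('Z')(w) = 0
Add(Add(Function('Z')(3), Mul(-23, Function('T')(Pow(Add(0, -1), 2)))), -31) = Add(Add(0, Mul(-23, 2)), -31) = Add(Add(0, -46), -31) = Add(-46, -31) = -77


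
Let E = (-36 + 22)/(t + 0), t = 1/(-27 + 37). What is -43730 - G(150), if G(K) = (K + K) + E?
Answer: -43890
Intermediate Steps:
t = 1/10 ≈ 0.10000
E = -140 (E = (-36 + 22)/(1/10 + 0) = -14/1/10 = -14*10 = -140)
G(K) = -140 + 2*K (G(K) = (K + K) - 140 = 2*K - 140 = -140 + 2*K)
-43730 - G(150) = -43730 - (-140 + 2*150) = -43730 - (-140 + 300) = -43730 - 1*160 = -43730 - 160 = -43890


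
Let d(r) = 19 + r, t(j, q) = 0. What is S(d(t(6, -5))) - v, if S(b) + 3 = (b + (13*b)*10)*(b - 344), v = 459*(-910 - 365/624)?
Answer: -81321659/208 ≈ -3.9097e+5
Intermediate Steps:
v = -86935365/208 (v = 459*(-910 - 365*1/624) = 459*(-910 - 365/624) = 459*(-568205/624) = -86935365/208 ≈ -4.1796e+5)
S(b) = -3 + 131*b*(-344 + b) (S(b) = -3 + (b + (13*b)*10)*(b - 344) = -3 + (b + 130*b)*(-344 + b) = -3 + (131*b)*(-344 + b) = -3 + 131*b*(-344 + b))
S(d(t(6, -5))) - v = (-3 - 45064*(19 + 0) + 131*(19 + 0)²) - 1*(-86935365/208) = (-3 - 45064*19 + 131*19²) + 86935365/208 = (-3 - 856216 + 131*361) + 86935365/208 = (-3 - 856216 + 47291) + 86935365/208 = -808928 + 86935365/208 = -81321659/208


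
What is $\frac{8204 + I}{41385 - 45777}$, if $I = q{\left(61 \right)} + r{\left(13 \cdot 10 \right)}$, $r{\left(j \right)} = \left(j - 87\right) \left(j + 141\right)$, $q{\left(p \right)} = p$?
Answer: $- \frac{9959}{2196} \approx -4.5351$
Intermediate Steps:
$r{\left(j \right)} = \left(-87 + j\right) \left(141 + j\right)$
$I = 11714$ ($I = 61 + \left(-12267 + \left(13 \cdot 10\right)^{2} + 54 \cdot 13 \cdot 10\right) = 61 + \left(-12267 + 130^{2} + 54 \cdot 130\right) = 61 + \left(-12267 + 16900 + 7020\right) = 61 + 11653 = 11714$)
$\frac{8204 + I}{41385 - 45777} = \frac{8204 + 11714}{41385 - 45777} = \frac{19918}{-4392} = 19918 \left(- \frac{1}{4392}\right) = - \frac{9959}{2196}$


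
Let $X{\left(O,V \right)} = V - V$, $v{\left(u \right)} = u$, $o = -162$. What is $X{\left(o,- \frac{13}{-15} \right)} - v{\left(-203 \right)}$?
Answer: $203$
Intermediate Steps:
$X{\left(O,V \right)} = 0$
$X{\left(o,- \frac{13}{-15} \right)} - v{\left(-203 \right)} = 0 - -203 = 0 + 203 = 203$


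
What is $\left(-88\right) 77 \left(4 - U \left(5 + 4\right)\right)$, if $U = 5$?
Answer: $277816$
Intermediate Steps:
$\left(-88\right) 77 \left(4 - U \left(5 + 4\right)\right) = \left(-88\right) 77 \left(4 - 5 \left(5 + 4\right)\right) = - 6776 \left(4 - 5 \cdot 9\right) = - 6776 \left(4 - 45\right) = \left(-6776\right) \left(-41\right) = 277816$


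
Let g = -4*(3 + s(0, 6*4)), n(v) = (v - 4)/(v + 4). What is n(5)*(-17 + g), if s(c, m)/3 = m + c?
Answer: -317/9 ≈ -35.222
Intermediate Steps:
s(c, m) = 3*c + 3*m (s(c, m) = 3*(m + c) = 3*(c + m) = 3*c + 3*m)
n(v) = (-4 + v)/(4 + v)
g = -300 (g = -4*(3 + (3*0 + 3*(6*4))) = -4*(3 + (0 + 3*24)) = -4*(3 + (0 + 72)) = -4*(3 + 72) = -4*75 = -300)
n(5)*(-17 + g) = ((-4 + 5)/(4 + 5))*(-17 - 300) = (1/9)*(-317) = -317/9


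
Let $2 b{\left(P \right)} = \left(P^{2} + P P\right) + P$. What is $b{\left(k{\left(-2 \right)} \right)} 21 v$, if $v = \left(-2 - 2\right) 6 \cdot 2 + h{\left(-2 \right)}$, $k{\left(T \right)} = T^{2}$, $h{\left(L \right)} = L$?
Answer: $-18900$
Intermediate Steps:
$b{\left(P \right)} = P^{2} + \frac{P}{2}$ ($b{\left(P \right)} = \frac{\left(P^{2} + P P\right) + P}{2} = \frac{\left(P^{2} + P^{2}\right) + P}{2} = \frac{2 P^{2} + P}{2} = \frac{P + 2 P^{2}}{2} = P^{2} + \frac{P}{2}$)
$v = -50$ ($v = \left(-2 - 2\right) 6 \cdot 2 - 2 = \left(-4\right) 6 \cdot 2 - 2 = \left(-24\right) 2 - 2 = -48 - 2 = -50$)
$b{\left(k{\left(-2 \right)} \right)} 21 v = \left(-2\right)^{2} \left(\frac{1}{2} + \left(-2\right)^{2}\right) 21 \left(-50\right) = 4 \left(\frac{1}{2} + 4\right) 21 \left(-50\right) = 4 \cdot \frac{9}{2} \cdot 21 \left(-50\right) = 18 \cdot 21 \left(-50\right) = 378 \left(-50\right) = -18900$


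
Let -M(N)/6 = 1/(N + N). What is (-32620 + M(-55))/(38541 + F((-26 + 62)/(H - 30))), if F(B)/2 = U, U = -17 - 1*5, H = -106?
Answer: -1794097/2117335 ≈ -0.84734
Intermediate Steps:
M(N) = -3/N (M(N) = -6/(N + N) = -6*1/(2*N) = -3/N)
U = -22 (U = -17 - 5 = -22)
F(B) = -44 (F(B) = 2*(-22) = -44)
(-32620 + M(-55))/(38541 + F((-26 + 62)/(H - 30))) = (-32620 - 3/(-55))/(38541 - 44) = (-32620 - 3*(-1/55))/38497 = (-32620 + 3/55)*(1/38497) = -1794097/55*1/38497 = -1794097/2117335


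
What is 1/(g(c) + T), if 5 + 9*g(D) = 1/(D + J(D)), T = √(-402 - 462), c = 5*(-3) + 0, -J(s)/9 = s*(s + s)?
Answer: -371813355/578422254338 - 4015386675*I*√6/289211127169 ≈ -0.00064281 - 0.034009*I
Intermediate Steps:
J(s) = -18*s² (J(s) = -9*s*(s + s) = -9*s*2*s = -18*s²)
c = -15 (c = -15 + 0 = -15)
T = 12*I*√6 (T = √(-864) = 12*I*√6 ≈ 29.394*I)
g(D) = -5/9 + 1/(9*(D - 18*D²))
1/(g(c) + T) = 1/((⅑)*(-1 - 90*(-15)² + 5*(-15))/(-15*(-1 + 18*(-15))) + 12*I*√6) = 1/((⅑)*(-1/15)*(-1 - 90*225 - 75)/(-1 - 270) + 12*I*√6) = 1/((⅑)*(-1/15)*(-1 - 20250 - 75)/(-271) + 12*I*√6) = 1/((⅑)*(-1/15)*(-1/271)*(-20326) + 12*I*√6) = 1/(-20326/36585 + 12*I*√6)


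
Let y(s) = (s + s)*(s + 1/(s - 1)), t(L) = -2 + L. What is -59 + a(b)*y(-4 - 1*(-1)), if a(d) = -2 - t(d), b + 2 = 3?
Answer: -157/2 ≈ -78.500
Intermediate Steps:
b = 1 (b = -2 + 3 = 1)
a(d) = -d (a(d) = -2 - (-2 + d) = -2 + (2 - d) = -d)
y(s) = 2*s*(s + 1/(-1 + s)) (y(s) = (2*s)*(s + 1/(-1 + s)) = 2*s*(s + 1/(-1 + s)))
-59 + a(b)*y(-4 - 1*(-1)) = -59 + (-1*1)*(2*(-4 - 1*(-1))*(1 + (-4 - 1*(-1))² - (-4 - 1*(-1)))/(-1 + (-4 - 1*(-1)))) = -59 - 2*(-4 + 1)*(1 + (-4 + 1)² - (-4 + 1))/(-1 + (-4 + 1)) = -59 - 2*(-3)*(1 + (-3)² - 1*(-3))/(-1 - 3) = -59 - 2*(-3)*(1 + 9 + 3)/(-4) = -59 - 2*(-3)*(-1)*13/4 = -59 - 1*39/2 = -59 - 39/2 = -157/2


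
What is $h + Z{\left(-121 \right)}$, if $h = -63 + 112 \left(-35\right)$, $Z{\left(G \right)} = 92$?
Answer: $-3891$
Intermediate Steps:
$h = -3983$ ($h = -63 - 3920 = -3983$)
$h + Z{\left(-121 \right)} = -3983 + 92 = -3891$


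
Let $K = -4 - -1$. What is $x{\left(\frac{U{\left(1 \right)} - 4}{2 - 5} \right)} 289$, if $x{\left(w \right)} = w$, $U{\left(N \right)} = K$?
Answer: $\frac{2023}{3} \approx 674.33$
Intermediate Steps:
$K = -3$ ($K = -4 + 1 = -3$)
$U{\left(N \right)} = -3$
$x{\left(\frac{U{\left(1 \right)} - 4}{2 - 5} \right)} 289 = \frac{-3 - 4}{2 - 5} \cdot 289 = \frac{-3 - 4}{-3} \cdot 289 = \left(-7\right) \left(- \frac{1}{3}\right) 289 = \frac{7}{3} \cdot 289 = \frac{2023}{3}$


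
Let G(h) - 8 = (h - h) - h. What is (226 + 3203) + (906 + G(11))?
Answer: 4332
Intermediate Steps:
G(h) = 8 - h (G(h) = 8 + ((h - h) - h) = 8 + (0 - h) = 8 - h)
(226 + 3203) + (906 + G(11)) = (226 + 3203) + (906 + (8 - 1*11)) = 3429 + (906 + (8 - 11)) = 3429 + (906 - 3) = 3429 + 903 = 4332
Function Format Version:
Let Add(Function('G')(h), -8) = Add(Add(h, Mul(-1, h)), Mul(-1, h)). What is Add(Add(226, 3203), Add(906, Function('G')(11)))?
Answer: 4332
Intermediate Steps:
Function('G')(h) = Add(8, Mul(-1, h)) (Function('G')(h) = Add(8, Add(Add(h, Mul(-1, h)), Mul(-1, h))) = Add(8, Add(0, Mul(-1, h))) = Add(8, Mul(-1, h)))
Add(Add(226, 3203), Add(906, Function('G')(11))) = Add(Add(226, 3203), Add(906, Add(8, Mul(-1, 11)))) = Add(3429, Add(906, Add(8, -11))) = Add(3429, Add(906, -3)) = Add(3429, 903) = 4332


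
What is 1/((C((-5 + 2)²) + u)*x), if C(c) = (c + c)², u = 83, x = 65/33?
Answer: 3/2405 ≈ 0.0012474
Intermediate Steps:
x = 65/33 (x = 65*(1/33) = 65/33 ≈ 1.9697)
C(c) = 4*c² (C(c) = (2*c)² = 4*c²)
1/((C((-5 + 2)²) + u)*x) = 1/((4*((-5 + 2)²)² + 83)*(65/33)) = 1/((4*((-3)²)² + 83)*(65/33)) = 1/((4*9² + 83)*(65/33)) = 1/((4*81 + 83)*(65/33)) = 1/((324 + 83)*(65/33)) = 1/(407*(65/33)) = 1/(2405/3) = 3/2405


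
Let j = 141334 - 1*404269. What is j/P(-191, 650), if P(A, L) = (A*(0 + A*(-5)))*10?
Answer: 52587/364810 ≈ 0.14415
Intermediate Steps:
P(A, L) = -50*A**2 (P(A, L) = (A*(0 - 5*A))*10 = (A*(-5*A))*10 = -5*A**2*10 = -50*A**2)
j = -262935 (j = 141334 - 404269 = -262935)
j/P(-191, 650) = -262935/((-50*(-191)**2)) = -262935/((-50*36481)) = -262935/(-1824050) = -262935*(-1/1824050) = 52587/364810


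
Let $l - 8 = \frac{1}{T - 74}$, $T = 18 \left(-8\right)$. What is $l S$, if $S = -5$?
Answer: $- \frac{8715}{218} \approx -39.977$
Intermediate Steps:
$T = -144$
$l = \frac{1743}{218}$ ($l = 8 + \frac{1}{-144 - 74} = 8 + \frac{1}{-218} = 8 - \frac{1}{218} = \frac{1743}{218} \approx 7.9954$)
$l S = \frac{1743}{218} \left(-5\right) = - \frac{8715}{218}$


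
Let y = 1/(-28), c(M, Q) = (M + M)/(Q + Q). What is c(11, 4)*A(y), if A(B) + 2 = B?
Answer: -627/112 ≈ -5.5982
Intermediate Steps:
c(M, Q) = M/Q (c(M, Q) = (2*M)/((2*Q)) = (2*M)*(1/(2*Q)) = M/Q)
y = -1/28 ≈ -0.035714
A(B) = -2 + B
c(11, 4)*A(y) = (11/4)*(-2 - 1/28) = (11*(¼))*(-57/28) = (11/4)*(-57/28) = -627/112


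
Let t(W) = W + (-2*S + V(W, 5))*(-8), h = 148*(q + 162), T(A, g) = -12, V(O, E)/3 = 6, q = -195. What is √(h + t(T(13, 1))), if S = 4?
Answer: 4*I*√311 ≈ 70.541*I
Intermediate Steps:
V(O, E) = 18 (V(O, E) = 3*6 = 18)
h = -4884 (h = 148*(-195 + 162) = 148*(-33) = -4884)
t(W) = -80 + W (t(W) = W + (-2*4 + 18)*(-8) = W + (-8 + 18)*(-8) = W + 10*(-8) = W - 80 = -80 + W)
√(h + t(T(13, 1))) = √(-4884 + (-80 - 12)) = √(-4884 - 92) = √(-4976) = 4*I*√311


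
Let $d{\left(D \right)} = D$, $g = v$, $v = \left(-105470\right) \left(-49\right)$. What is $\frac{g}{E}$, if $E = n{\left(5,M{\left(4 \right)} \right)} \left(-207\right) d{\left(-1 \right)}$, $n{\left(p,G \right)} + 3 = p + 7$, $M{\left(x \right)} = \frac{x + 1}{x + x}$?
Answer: $\frac{5168030}{1863} \approx 2774.0$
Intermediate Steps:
$v = 5168030$
$g = 5168030$
$M{\left(x \right)} = \frac{1 + x}{2 x}$
$n{\left(p,G \right)} = 4 + p$ ($n{\left(p,G \right)} = -3 + \left(p + 7\right) = -3 + \left(7 + p\right) = 4 + p$)
$E = 1863$ ($E = \left(4 + 5\right) \left(-207\right) \left(-1\right) = 9 \left(-207\right) \left(-1\right) = \left(-1863\right) \left(-1\right) = 1863$)
$\frac{g}{E} = \frac{5168030}{1863}$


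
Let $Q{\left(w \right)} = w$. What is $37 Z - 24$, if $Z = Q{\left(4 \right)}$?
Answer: $124$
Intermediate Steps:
$Z = 4$
$37 Z - 24 = 37 \cdot 4 - 24 = 148 - 24 = 124$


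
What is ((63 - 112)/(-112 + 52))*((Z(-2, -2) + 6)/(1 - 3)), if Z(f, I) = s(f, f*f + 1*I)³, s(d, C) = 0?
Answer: -49/20 ≈ -2.4500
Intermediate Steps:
Z(f, I) = 0 (Z(f, I) = 0³ = 0)
((63 - 112)/(-112 + 52))*((Z(-2, -2) + 6)/(1 - 3)) = ((63 - 112)/(-112 + 52))*((0 + 6)/(1 - 3)) = (-49/(-60))*(6/(-2)) = (-49*(-1/60))*(6*(-½)) = (49/60)*(-3) = -49/20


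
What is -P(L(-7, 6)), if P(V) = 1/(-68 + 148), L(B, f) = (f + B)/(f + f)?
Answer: -1/80 ≈ -0.012500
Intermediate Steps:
L(B, f) = (B + f)/(2*f) (L(B, f) = (B + f)/((2*f)) = (B + f)*(1/(2*f)) = (B + f)/(2*f))
P(V) = 1/80
-P(L(-7, 6)) = -1*1/80 = -1/80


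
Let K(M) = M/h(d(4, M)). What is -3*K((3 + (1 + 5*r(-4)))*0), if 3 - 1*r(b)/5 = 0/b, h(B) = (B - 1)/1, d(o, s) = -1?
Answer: 0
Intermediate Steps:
h(B) = -1 + B (h(B) = (-1 + B)*1 = -1 + B)
r(b) = 15 (r(b) = 15 - 0/b = 15 - 5*0 = 15 + 0 = 15)
K(M) = -M/2 (K(M) = M/(-1 - 1) = M/(-2) = M*(-½) = -M/2)
-3*K((3 + (1 + 5*r(-4)))*0) = -(-3)*(3 + (1 + 5*15))*0/2 = -(-3)*(3 + (1 + 75))*0/2 = -(-3)*(3 + 76)*0/2 = -(-3)*79*0/2 = -(-3)*0/2 = -3*0 = 0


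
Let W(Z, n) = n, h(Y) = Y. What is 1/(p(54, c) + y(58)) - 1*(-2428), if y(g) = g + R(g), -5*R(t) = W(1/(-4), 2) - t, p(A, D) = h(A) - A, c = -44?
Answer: 840093/346 ≈ 2428.0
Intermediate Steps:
p(A, D) = 0 (p(A, D) = A - A = 0)
R(t) = -⅖ + t/5 (R(t) = -(2 - t)/5 = -⅖ + t/5)
y(g) = -⅖ + 6*g/5 (y(g) = g + (-⅖ + g/5) = -⅖ + 6*g/5)
1/(p(54, c) + y(58)) - 1*(-2428) = 1/(0 + (-⅖ + (6/5)*58)) - 1*(-2428) = 1/(0 + (-⅖ + 348/5)) + 2428 = 1/(0 + 346/5) + 2428 = 1/(346/5) + 2428 = 5/346 + 2428 = 840093/346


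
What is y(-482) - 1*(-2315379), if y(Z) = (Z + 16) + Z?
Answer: 2314431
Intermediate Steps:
y(Z) = 16 + 2*Z (y(Z) = (16 + Z) + Z = 16 + 2*Z)
y(-482) - 1*(-2315379) = (16 + 2*(-482)) - 1*(-2315379) = (16 - 964) + 2315379 = -948 + 2315379 = 2314431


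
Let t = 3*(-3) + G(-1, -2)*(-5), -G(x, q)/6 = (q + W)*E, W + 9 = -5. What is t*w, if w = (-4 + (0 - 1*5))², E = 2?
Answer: -78489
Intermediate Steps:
W = -14 (W = -9 - 5 = -14)
w = 81 (w = (-4 + (0 - 5))² = (-4 - 5)² = (-9)² = 81)
G(x, q) = 168 - 12*q (G(x, q) = -6*(q - 14)*2 = -6*(-14 + q)*2 = -6*(-28 + 2*q) = 168 - 12*q)
t = -969 (t = 3*(-3) + (168 - 12*(-2))*(-5) = -9 + (168 + 24)*(-5) = -9 + 192*(-5) = -9 - 960 = -969)
t*w = -969*81 = -78489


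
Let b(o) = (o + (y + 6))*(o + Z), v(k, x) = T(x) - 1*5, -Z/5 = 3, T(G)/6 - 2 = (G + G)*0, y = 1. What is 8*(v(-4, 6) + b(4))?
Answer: -912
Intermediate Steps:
T(G) = 12 (T(G) = 12 + 6*((G + G)*0) = 12 + 6*((2*G)*0) = 12 + 6*0 = 12 + 0 = 12)
Z = -15 (Z = -5*3 = -15)
v(k, x) = 7 (v(k, x) = 12 - 1*5 = 12 - 5 = 7)
b(o) = (-15 + o)*(7 + o) (b(o) = (o + (1 + 6))*(o - 15) = (o + 7)*(-15 + o) = (7 + o)*(-15 + o) = (-15 + o)*(7 + o))
8*(v(-4, 6) + b(4)) = 8*(7 + (-105 + 4² - 8*4)) = 8*(7 + (-105 + 16 - 32)) = 8*(7 - 121) = 8*(-114) = -912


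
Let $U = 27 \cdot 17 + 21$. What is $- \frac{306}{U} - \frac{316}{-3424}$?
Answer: $- \frac{4667}{8560} \approx -0.54521$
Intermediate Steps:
$U = 480$ ($U = 459 + 21 = 480$)
$- \frac{306}{U} - \frac{316}{-3424} = - \frac{306}{480} - \frac{316}{-3424} = \left(-306\right) \frac{1}{480} - - \frac{79}{856} = - \frac{51}{80} + \frac{79}{856} = - \frac{4667}{8560}$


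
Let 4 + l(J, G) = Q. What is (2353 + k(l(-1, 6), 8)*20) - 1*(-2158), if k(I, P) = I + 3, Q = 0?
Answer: 4491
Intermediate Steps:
l(J, G) = -4 (l(J, G) = -4 + 0 = -4)
k(I, P) = 3 + I
(2353 + k(l(-1, 6), 8)*20) - 1*(-2158) = (2353 + (3 - 4)*20) - 1*(-2158) = (2353 - 1*20) + 2158 = (2353 - 20) + 2158 = 2333 + 2158 = 4491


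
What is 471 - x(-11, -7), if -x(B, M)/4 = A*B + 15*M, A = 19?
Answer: -785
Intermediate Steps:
x(B, M) = -76*B - 60*M (x(B, M) = -4*(19*B + 15*M) = -4*(15*M + 19*B) = -76*B - 60*M)
471 - x(-11, -7) = 471 - (-76*(-11) - 60*(-7)) = 471 - (836 + 420) = 471 - 1*1256 = 471 - 1256 = -785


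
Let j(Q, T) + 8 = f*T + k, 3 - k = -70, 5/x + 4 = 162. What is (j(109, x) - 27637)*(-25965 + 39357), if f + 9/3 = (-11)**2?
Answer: -29166343056/79 ≈ -3.6919e+8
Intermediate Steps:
x = 5/158 (x = 5/(-4 + 162) = 5/158 ≈ 0.031646)
k = 73 (k = 3 - 1*(-70) = 3 + 70 = 73)
f = 118 (f = -3 + (-11)**2 = -3 + 121 = 118)
j(Q, T) = 65 + 118*T (j(Q, T) = -8 + (118*T + 73) = -8 + (73 + 118*T) = 65 + 118*T)
(j(109, x) - 27637)*(-25965 + 39357) = ((65 + 118*(5/158)) - 27637)*(-25965 + 39357) = ((65 + 295/79) - 27637)*13392 = (5430/79 - 27637)*13392 = -2177893/79*13392 = -29166343056/79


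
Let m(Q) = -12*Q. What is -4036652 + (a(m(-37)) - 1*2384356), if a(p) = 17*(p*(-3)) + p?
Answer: -6443208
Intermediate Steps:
a(p) = -50*p (a(p) = 17*(-3*p) + p = -51*p + p = -50*p)
-4036652 + (a(m(-37)) - 1*2384356) = -4036652 + (-(-600)*(-37) - 1*2384356) = -4036652 + (-50*444 - 2384356) = -4036652 + (-22200 - 2384356) = -4036652 - 2406556 = -6443208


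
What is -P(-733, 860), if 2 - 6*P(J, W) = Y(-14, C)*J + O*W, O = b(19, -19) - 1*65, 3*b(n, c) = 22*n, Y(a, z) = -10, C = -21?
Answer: 106882/9 ≈ 11876.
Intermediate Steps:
b(n, c) = 22*n/3 (b(n, c) = (22*n)/3 = 22*n/3)
O = 223/3 (O = (22/3)*19 - 1*65 = 418/3 - 65 = 223/3 ≈ 74.333)
P(J, W) = ⅓ - 223*W/18 + 5*J/3 (P(J, W) = ⅓ - (-10*J + 223*W/3)/6 = ⅓ + (-223*W/18 + 5*J/3) = ⅓ - 223*W/18 + 5*J/3)
-P(-733, 860) = -(⅓ - 223/18*860 + (5/3)*(-733)) = -(⅓ - 95890/9 - 3665/3) = -1*(-106882/9) = 106882/9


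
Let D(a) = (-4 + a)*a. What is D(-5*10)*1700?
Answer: 4590000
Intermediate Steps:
D(a) = a*(-4 + a)
D(-5*10)*1700 = ((-5*10)*(-4 - 5*10))*1700 = -50*(-4 - 50)*1700 = -50*(-54)*1700 = 2700*1700 = 4590000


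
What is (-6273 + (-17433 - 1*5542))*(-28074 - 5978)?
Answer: 995952896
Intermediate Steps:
(-6273 + (-17433 - 1*5542))*(-28074 - 5978) = (-6273 + (-17433 - 5542))*(-34052) = (-6273 - 22975)*(-34052) = -29248*(-34052) = 995952896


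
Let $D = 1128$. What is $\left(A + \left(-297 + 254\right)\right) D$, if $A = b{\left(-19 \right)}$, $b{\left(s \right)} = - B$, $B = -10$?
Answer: $-37224$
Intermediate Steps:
$b{\left(s \right)} = 10$ ($b{\left(s \right)} = \left(-1\right) \left(-10\right) = 10$)
$A = 10$
$\left(A + \left(-297 + 254\right)\right) D = \left(10 + \left(-297 + 254\right)\right) 1128 = \left(10 - 43\right) 1128 = \left(-33\right) 1128 = -37224$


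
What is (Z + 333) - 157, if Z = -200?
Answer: -24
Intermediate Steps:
(Z + 333) - 157 = (-200 + 333) - 157 = 133 - 157 = -24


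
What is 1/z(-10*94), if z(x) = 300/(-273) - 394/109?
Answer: -9919/46754 ≈ -0.21215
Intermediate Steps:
z(x) = -46754/9919 (z(x) = 300*(-1/273) - 394*1/109 = -100/91 - 394/109 = -46754/9919)
1/z(-10*94) = 1/(-46754/9919) = -9919/46754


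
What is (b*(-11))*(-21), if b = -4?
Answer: -924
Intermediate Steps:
(b*(-11))*(-21) = -4*(-11)*(-21) = 44*(-21) = -924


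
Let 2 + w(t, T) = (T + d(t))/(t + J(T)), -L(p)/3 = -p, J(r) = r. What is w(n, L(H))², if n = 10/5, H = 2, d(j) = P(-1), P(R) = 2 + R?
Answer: 81/64 ≈ 1.2656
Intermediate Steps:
d(j) = 1 (d(j) = 2 - 1 = 1)
L(p) = 3*p (L(p) = -(-3)*p = 3*p)
n = 2 (n = 10*(⅕) = 2)
w(t, T) = -2 + (1 + T)/(T + t) (w(t, T) = -2 + (T + 1)/(t + T) = -2 + (1 + T)/(T + t))
w(n, L(H))² = ((1 - 3*2 - 2*2)/(3*2 + 2))² = ((1 - 1*6 - 4)/(6 + 2))² = ((1 - 6 - 4)/8)² = ((⅛)*(-9))² = (-9/8)² = 81/64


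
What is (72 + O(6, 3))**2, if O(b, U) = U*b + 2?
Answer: 8464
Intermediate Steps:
O(b, U) = 2 + U*b
(72 + O(6, 3))**2 = (72 + (2 + 3*6))**2 = (72 + (2 + 18))**2 = (72 + 20)**2 = 92**2 = 8464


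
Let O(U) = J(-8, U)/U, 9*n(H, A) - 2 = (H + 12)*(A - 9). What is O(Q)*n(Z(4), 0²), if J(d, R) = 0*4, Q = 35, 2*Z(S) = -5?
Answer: 0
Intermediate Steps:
Z(S) = -5/2 (Z(S) = (½)*(-5) = -5/2)
n(H, A) = 2/9 + (-9 + A)*(12 + H)/9 (n(H, A) = 2/9 + ((H + 12)*(A - 9))/9 = 2/9 + ((12 + H)*(-9 + A))/9 = 2/9 + ((-9 + A)*(12 + H))/9 = 2/9 + (-9 + A)*(12 + H)/9)
J(d, R) = 0
O(U) = 0 (O(U) = 0/U = 0)
O(Q)*n(Z(4), 0²) = 0*(-106/9 - 1*(-5/2) + (4/3)*0² + (⅑)*0²*(-5/2)) = 0*(-106/9 + 5/2 + (4/3)*0 + (⅑)*0*(-5/2)) = 0*(-106/9 + 5/2 + 0 + 0) = 0*(-167/18) = 0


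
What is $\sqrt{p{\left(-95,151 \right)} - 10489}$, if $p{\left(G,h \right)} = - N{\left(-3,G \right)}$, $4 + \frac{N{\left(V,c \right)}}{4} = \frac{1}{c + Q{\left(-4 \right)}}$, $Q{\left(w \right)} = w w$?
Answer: $\frac{i \sqrt{65361677}}{79} \approx 102.34 i$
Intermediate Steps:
$Q{\left(w \right)} = w^{2}$
$N{\left(V,c \right)} = -16 + \frac{4}{16 + c}$ ($N{\left(V,c \right)} = -16 + \frac{4}{c + \left(-4\right)^{2}} = -16 + \frac{4}{c + 16} = -16 + \frac{4}{16 + c}$)
$p{\left(G,h \right)} = - \frac{4 \left(-63 - 4 G\right)}{16 + G}$
$\sqrt{p{\left(-95,151 \right)} - 10489} = \sqrt{\frac{4 \left(63 + 4 \left(-95\right)\right)}{16 - 95} - 10489} = \sqrt{\frac{4 \left(63 - 380\right)}{-79} - 10489} = \sqrt{4 \left(- \frac{1}{79}\right) \left(-317\right) - 10489} = \sqrt{\frac{1268}{79} - 10489} = \sqrt{- \frac{827363}{79}} = \frac{i \sqrt{65361677}}{79}$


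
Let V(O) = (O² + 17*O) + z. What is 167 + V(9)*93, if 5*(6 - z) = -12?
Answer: 113551/5 ≈ 22710.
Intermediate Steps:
z = 42/5 (z = 6 - ⅕*(-12) = 6 + 12/5 = 42/5 ≈ 8.4000)
V(O) = 42/5 + O² + 17*O (V(O) = (O² + 17*O) + 42/5 = 42/5 + O² + 17*O)
167 + V(9)*93 = 167 + (42/5 + 9² + 17*9)*93 = 167 + (42/5 + 81 + 153)*93 = 167 + (1212/5)*93 = 167 + 112716/5 = 113551/5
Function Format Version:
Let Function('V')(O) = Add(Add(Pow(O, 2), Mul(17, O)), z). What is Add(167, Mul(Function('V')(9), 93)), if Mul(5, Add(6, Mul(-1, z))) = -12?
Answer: Rational(113551, 5) ≈ 22710.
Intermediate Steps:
z = Rational(42, 5) (z = Add(6, Mul(Rational(-1, 5), -12)) = Add(6, Rational(12, 5)) = Rational(42, 5) ≈ 8.4000)
Function('V')(O) = Add(Rational(42, 5), Pow(O, 2), Mul(17, O)) (Function('V')(O) = Add(Add(Pow(O, 2), Mul(17, O)), Rational(42, 5)) = Add(Rational(42, 5), Pow(O, 2), Mul(17, O)))
Add(167, Mul(Function('V')(9), 93)) = Add(167, Mul(Add(Rational(42, 5), Pow(9, 2), Mul(17, 9)), 93)) = Add(167, Mul(Add(Rational(42, 5), 81, 153), 93)) = Add(167, Mul(Rational(1212, 5), 93)) = Add(167, Rational(112716, 5)) = Rational(113551, 5)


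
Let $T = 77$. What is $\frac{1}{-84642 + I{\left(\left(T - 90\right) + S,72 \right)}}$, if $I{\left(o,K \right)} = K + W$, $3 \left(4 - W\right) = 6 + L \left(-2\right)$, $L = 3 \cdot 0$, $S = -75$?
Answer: $- \frac{1}{84568} \approx -1.1825 \cdot 10^{-5}$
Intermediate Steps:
$L = 0$
$W = 2$ ($W = 4 - \frac{6 + 0 \left(-2\right)}{3} = 4 - \frac{6 + 0}{3} = 4 - 2 = 2$)
$I{\left(o,K \right)} = 2 + K$ ($I{\left(o,K \right)} = K + 2 = 2 + K$)
$\frac{1}{-84642 + I{\left(\left(T - 90\right) + S,72 \right)}} = \frac{1}{-84642 + \left(2 + 72\right)} = \frac{1}{-84642 + 74} = \frac{1}{-84568} = - \frac{1}{84568}$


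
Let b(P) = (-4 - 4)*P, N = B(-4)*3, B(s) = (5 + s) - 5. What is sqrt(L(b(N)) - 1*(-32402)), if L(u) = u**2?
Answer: sqrt(41618) ≈ 204.00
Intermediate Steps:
B(s) = s
N = -12 (N = -4*3 = -12)
b(P) = -8*P
sqrt(L(b(N)) - 1*(-32402)) = sqrt((-8*(-12))**2 - 1*(-32402)) = sqrt(96**2 + 32402) = sqrt(9216 + 32402) = sqrt(41618)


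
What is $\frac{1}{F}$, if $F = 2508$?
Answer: $\frac{1}{2508} \approx 0.00039872$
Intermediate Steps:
$\frac{1}{F} = \frac{1}{2508}$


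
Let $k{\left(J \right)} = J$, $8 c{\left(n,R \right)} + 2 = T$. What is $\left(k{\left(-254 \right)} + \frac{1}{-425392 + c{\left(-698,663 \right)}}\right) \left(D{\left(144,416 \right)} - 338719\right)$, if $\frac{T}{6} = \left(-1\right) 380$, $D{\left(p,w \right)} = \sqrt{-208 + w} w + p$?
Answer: $\frac{146429655071750}{1702709} - \frac{719660181760 \sqrt{13}}{1702709} \approx 8.4474 \cdot 10^{7}$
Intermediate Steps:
$D{\left(p,w \right)} = p + w \sqrt{-208 + w}$ ($D{\left(p,w \right)} = w \sqrt{-208 + w} + p = p + w \sqrt{-208 + w}$)
$T = -2280$ ($T = 6 \left(\left(-1\right) 380\right) = 6 \left(-380\right) = -2280$)
$c{\left(n,R \right)} = - \frac{1141}{4}$ ($c{\left(n,R \right)} = - \frac{1}{4} + \frac{1}{8} \left(-2280\right) = - \frac{1}{4} - 285 = - \frac{1141}{4}$)
$\left(k{\left(-254 \right)} + \frac{1}{-425392 + c{\left(-698,663 \right)}}\right) \left(D{\left(144,416 \right)} - 338719\right) = \left(-254 + \frac{1}{-425392 - \frac{1141}{4}}\right) \left(\left(144 + 416 \sqrt{-208 + 416}\right) - 338719\right) = \left(-254 + \frac{1}{- \frac{1702709}{4}}\right) \left(\left(144 + 416 \sqrt{208}\right) - 338719\right) = \left(-254 - \frac{4}{1702709}\right) \left(\left(144 + 416 \cdot 4 \sqrt{13}\right) - 338719\right) = - \frac{432488090 \left(\left(144 + 1664 \sqrt{13}\right) - 338719\right)}{1702709} = - \frac{432488090 \left(-338575 + 1664 \sqrt{13}\right)}{1702709} = \frac{146429655071750}{1702709} - \frac{719660181760 \sqrt{13}}{1702709}$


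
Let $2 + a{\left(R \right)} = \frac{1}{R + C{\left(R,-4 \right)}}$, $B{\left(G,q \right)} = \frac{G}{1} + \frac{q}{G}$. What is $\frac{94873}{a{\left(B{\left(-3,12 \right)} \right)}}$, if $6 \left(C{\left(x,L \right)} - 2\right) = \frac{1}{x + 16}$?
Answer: $- \frac{25520837}{592} \approx -43110.0$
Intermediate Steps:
$B{\left(G,q \right)} = G + \frac{q}{G}$ ($B{\left(G,q \right)} = G 1 + \frac{q}{G} = G + \frac{q}{G}$)
$C{\left(x,L \right)} = 2 + \frac{1}{6 \left(16 + x\right)}$ ($C{\left(x,L \right)} = 2 + \frac{1}{6 \left(x + 16\right)} = 2 + \frac{1}{6 \left(16 + x\right)}$)
$a{\left(R \right)} = -2 + \frac{1}{R + \frac{193 + 12 R}{6 \left(16 + R\right)}}$
$\frac{94873}{a{\left(B{\left(-3,12 \right)} \right)}} = \frac{94873}{2 \frac{1}{193 + 6 \left(-3 + \frac{12}{-3}\right)^{2} + 108 \left(-3 + \frac{12}{-3}\right)} \left(-145 - 105 \left(-3 + \frac{12}{-3}\right) - 6 \left(-3 + \frac{12}{-3}\right)^{2}\right)} = \frac{94873}{2 \frac{1}{193 + 6 \left(-3 + 12 \left(- \frac{1}{3}\right)\right)^{2} + 108 \left(-3 + 12 \left(- \frac{1}{3}\right)\right)} \left(-145 - 105 \left(-3 + 12 \left(- \frac{1}{3}\right)\right) - 6 \left(-3 + 12 \left(- \frac{1}{3}\right)\right)^{2}\right)} = \frac{94873}{2 \frac{1}{193 + 6 \left(-3 - 4\right)^{2} + 108 \left(-3 - 4\right)} \left(-145 - 105 \left(-3 - 4\right) - 6 \left(-3 - 4\right)^{2}\right)} = \frac{94873}{2 \frac{1}{193 + 6 \left(-7\right)^{2} + 108 \left(-7\right)} \left(-145 - -735 - 6 \left(-7\right)^{2}\right)} = \frac{94873}{2 \frac{1}{193 + 6 \cdot 49 - 756} \left(-145 + 735 - 294\right)} = \frac{94873}{2 \frac{1}{193 + 294 - 756} \left(-145 + 735 - 294\right)} = \frac{94873}{2 \frac{1}{-269} \cdot 296} = \frac{94873}{2 \left(- \frac{1}{269}\right) 296} = \frac{94873}{- \frac{592}{269}} = 94873 \left(- \frac{269}{592}\right) = - \frac{25520837}{592}$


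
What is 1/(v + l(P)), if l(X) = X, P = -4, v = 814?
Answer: 1/810 ≈ 0.0012346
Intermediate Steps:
1/(v + l(P)) = 1/(814 - 4) = 1/810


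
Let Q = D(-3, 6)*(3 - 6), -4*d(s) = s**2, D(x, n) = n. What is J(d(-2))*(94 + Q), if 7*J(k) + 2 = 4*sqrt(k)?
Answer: -152/7 + 304*I/7 ≈ -21.714 + 43.429*I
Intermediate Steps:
d(s) = -s**2/4
J(k) = -2/7 + 4*sqrt(k)/7 (J(k) = -2/7 + (4*sqrt(k))/7 = -2/7 + 4*sqrt(k)/7)
Q = -18 (Q = 6*(3 - 6) = 6*(-3) = -18)
J(d(-2))*(94 + Q) = (-2/7 + 4*sqrt(-1/4*(-2)**2)/7)*(94 - 18) = (-2/7 + 4*sqrt(-1/4*4)/7)*76 = (-2/7 + 4*sqrt(-1)/7)*76 = (-2/7 + 4*I/7)*76 = -152/7 + 304*I/7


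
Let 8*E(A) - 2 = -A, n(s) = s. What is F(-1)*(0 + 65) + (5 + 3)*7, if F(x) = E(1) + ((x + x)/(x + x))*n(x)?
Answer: -7/8 ≈ -0.87500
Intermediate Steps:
E(A) = ¼ - A/8 (E(A) = ¼ + (-A)/8 = ¼ - A/8)
F(x) = ⅛ + x (F(x) = (¼ - ⅛*1) + ((x + x)/(x + x))*x = (¼ - ⅛) + ((2*x)/((2*x)))*x = ⅛ + ((2*x)*(1/(2*x)))*x = ⅛ + 1*x = ⅛ + x)
F(-1)*(0 + 65) + (5 + 3)*7 = (⅛ - 1)*(0 + 65) + (5 + 3)*7 = -7/8*65 + 8*7 = -455/8 + 56 = -7/8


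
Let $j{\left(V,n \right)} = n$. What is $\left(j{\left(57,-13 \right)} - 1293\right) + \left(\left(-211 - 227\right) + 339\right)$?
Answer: $-1405$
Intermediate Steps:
$\left(j{\left(57,-13 \right)} - 1293\right) + \left(\left(-211 - 227\right) + 339\right) = \left(-13 - 1293\right) + \left(\left(-211 - 227\right) + 339\right) = -1306 + \left(-438 + 339\right) = -1306 - 99 = -1405$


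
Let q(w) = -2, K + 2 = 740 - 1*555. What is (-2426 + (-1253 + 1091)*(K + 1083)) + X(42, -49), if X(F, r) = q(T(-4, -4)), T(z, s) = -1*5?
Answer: -207520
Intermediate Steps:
K = 183 (K = -2 + (740 - 1*555) = -2 + (740 - 555) = -2 + 185 = 183)
T(z, s) = -5
X(F, r) = -2
(-2426 + (-1253 + 1091)*(K + 1083)) + X(42, -49) = (-2426 + (-1253 + 1091)*(183 + 1083)) - 2 = (-2426 - 162*1266) - 2 = (-2426 - 205092) - 2 = -207518 - 2 = -207520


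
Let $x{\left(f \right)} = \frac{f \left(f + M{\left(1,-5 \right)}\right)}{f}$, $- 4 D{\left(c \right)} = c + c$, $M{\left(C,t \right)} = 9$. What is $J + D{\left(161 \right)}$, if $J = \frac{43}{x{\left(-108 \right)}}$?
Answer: $- \frac{16025}{198} \approx -80.934$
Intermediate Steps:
$D{\left(c \right)} = - \frac{c}{2}$ ($D{\left(c \right)} = - \frac{c + c}{4} = - \frac{2 c}{4} = - \frac{c}{2}$)
$x{\left(f \right)} = 9 + f$ ($x{\left(f \right)} = \frac{f \left(f + 9\right)}{f} = \frac{f \left(9 + f\right)}{f} = 9 + f$)
$J = - \frac{43}{99}$ ($J = \frac{43}{9 - 108} = \frac{43}{-99} = 43 \left(- \frac{1}{99}\right) = - \frac{43}{99} \approx -0.43434$)
$J + D{\left(161 \right)} = - \frac{43}{99} - \frac{161}{2} = - \frac{16025}{198}$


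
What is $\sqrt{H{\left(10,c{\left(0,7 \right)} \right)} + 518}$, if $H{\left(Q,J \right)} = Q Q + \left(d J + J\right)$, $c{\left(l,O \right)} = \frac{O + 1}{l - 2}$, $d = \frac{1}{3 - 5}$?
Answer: $2 \sqrt{154} \approx 24.819$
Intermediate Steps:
$d = - \frac{1}{2}$ ($d = \frac{1}{-2} = - \frac{1}{2} \approx -0.5$)
$c{\left(l,O \right)} = \frac{1 + O}{-2 + l}$
$H{\left(Q,J \right)} = Q^{2} + \frac{J}{2}$ ($H{\left(Q,J \right)} = Q Q + \left(- \frac{J}{2} + J\right) = Q^{2} + \frac{J}{2}$)
$\sqrt{H{\left(10,c{\left(0,7 \right)} \right)} + 518} = \sqrt{\left(10^{2} + \frac{\frac{1}{-2 + 0} \left(1 + 7\right)}{2}\right) + 518} = \sqrt{\left(100 + \frac{\frac{1}{-2} \cdot 8}{2}\right) + 518} = \sqrt{\left(100 + \frac{\left(- \frac{1}{2}\right) 8}{2}\right) + 518} = \sqrt{\left(100 + \frac{1}{2} \left(-4\right)\right) + 518} = \sqrt{\left(100 - 2\right) + 518} = \sqrt{98 + 518} = \sqrt{616} = 2 \sqrt{154}$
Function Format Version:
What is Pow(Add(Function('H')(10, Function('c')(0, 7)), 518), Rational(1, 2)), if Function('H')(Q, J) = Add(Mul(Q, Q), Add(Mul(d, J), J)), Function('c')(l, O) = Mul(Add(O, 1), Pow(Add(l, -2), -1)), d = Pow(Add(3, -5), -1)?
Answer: Mul(2, Pow(154, Rational(1, 2))) ≈ 24.819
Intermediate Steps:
d = Rational(-1, 2) (d = Pow(-2, -1) = Rational(-1, 2) ≈ -0.50000)
Function('c')(l, O) = Mul(Pow(Add(-2, l), -1), Add(1, O)) (Function('c')(l, O) = Mul(Add(1, O), Pow(Add(-2, l), -1)) = Mul(Pow(Add(-2, l), -1), Add(1, O)))
Function('H')(Q, J) = Add(Pow(Q, 2), Mul(Rational(1, 2), J)) (Function('H')(Q, J) = Add(Mul(Q, Q), Add(Mul(Rational(-1, 2), J), J)) = Add(Pow(Q, 2), Mul(Rational(1, 2), J)))
Pow(Add(Function('H')(10, Function('c')(0, 7)), 518), Rational(1, 2)) = Pow(Add(Add(Pow(10, 2), Mul(Rational(1, 2), Mul(Pow(Add(-2, 0), -1), Add(1, 7)))), 518), Rational(1, 2)) = Pow(Add(Add(100, Mul(Rational(1, 2), Mul(Pow(-2, -1), 8))), 518), Rational(1, 2)) = Pow(Add(Add(100, Mul(Rational(1, 2), Mul(Rational(-1, 2), 8))), 518), Rational(1, 2)) = Pow(Add(Add(100, Mul(Rational(1, 2), -4)), 518), Rational(1, 2)) = Pow(Add(Add(100, -2), 518), Rational(1, 2)) = Pow(Add(98, 518), Rational(1, 2)) = Pow(616, Rational(1, 2)) = Mul(2, Pow(154, Rational(1, 2)))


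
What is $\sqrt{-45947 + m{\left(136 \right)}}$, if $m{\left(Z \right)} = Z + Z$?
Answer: $15 i \sqrt{203} \approx 213.72 i$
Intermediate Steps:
$m{\left(Z \right)} = 2 Z$
$\sqrt{-45947 + m{\left(136 \right)}} = \sqrt{-45947 + 2 \cdot 136} = \sqrt{-45947 + 272} = \sqrt{-45675} = 15 i \sqrt{203}$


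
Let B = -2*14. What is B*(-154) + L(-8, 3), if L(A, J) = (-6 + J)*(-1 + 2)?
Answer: 4309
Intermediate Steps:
B = -28
L(A, J) = -6 + J (L(A, J) = (-6 + J)*1 = -6 + J)
B*(-154) + L(-8, 3) = -28*(-154) + (-6 + 3) = 4312 - 3 = 4309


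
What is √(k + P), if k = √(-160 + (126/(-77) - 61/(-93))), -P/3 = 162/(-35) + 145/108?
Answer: √(50551420535 + 5012700*I*√168470709)/71610 ≈ 3.6004 + 1.762*I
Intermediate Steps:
P = 12421/1260 (P = -3*(162/(-35) + 145/108) = -3*(162*(-1/35) + 145*(1/108)) = -3*(-162/35 + 145/108) = -3*(-12421/3780) = 12421/1260 ≈ 9.8579)
k = I*√168470709/1023 (k = √(-160 + (126*(-1/77) - 61*(-1/93))) = √(-160 + (-18/11 + 61/93)) = √(-160 - 1003/1023) = √(-164683/1023) = I*√168470709/1023 ≈ 12.688*I)
√(k + P) = √(I*√168470709/1023 + 12421/1260) = √(12421/1260 + I*√168470709/1023)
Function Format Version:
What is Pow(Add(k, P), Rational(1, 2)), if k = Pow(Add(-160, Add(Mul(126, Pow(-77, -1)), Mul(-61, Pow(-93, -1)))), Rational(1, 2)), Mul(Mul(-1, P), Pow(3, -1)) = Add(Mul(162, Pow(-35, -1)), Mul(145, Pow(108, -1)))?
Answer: Mul(Rational(1, 71610), Pow(Add(50551420535, Mul(5012700, I, Pow(168470709, Rational(1, 2)))), Rational(1, 2))) ≈ Add(3.6004, Mul(1.7620, I))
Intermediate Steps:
P = Rational(12421, 1260) (P = Mul(-3, Add(Mul(162, Pow(-35, -1)), Mul(145, Pow(108, -1)))) = Mul(-3, Add(Mul(162, Rational(-1, 35)), Mul(145, Rational(1, 108)))) = Mul(-3, Add(Rational(-162, 35), Rational(145, 108))) = Mul(-3, Rational(-12421, 3780)) = Rational(12421, 1260) ≈ 9.8579)
k = Mul(Rational(1, 1023), I, Pow(168470709, Rational(1, 2))) (k = Pow(Add(-160, Add(Mul(126, Rational(-1, 77)), Mul(-61, Rational(-1, 93)))), Rational(1, 2)) = Pow(Add(-160, Add(Rational(-18, 11), Rational(61, 93))), Rational(1, 2)) = Pow(Add(-160, Rational(-1003, 1023)), Rational(1, 2)) = Pow(Rational(-164683, 1023), Rational(1, 2)) = Mul(Rational(1, 1023), I, Pow(168470709, Rational(1, 2))) ≈ Mul(12.688, I))
Pow(Add(k, P), Rational(1, 2)) = Pow(Add(Mul(Rational(1, 1023), I, Pow(168470709, Rational(1, 2))), Rational(12421, 1260)), Rational(1, 2)) = Pow(Add(Rational(12421, 1260), Mul(Rational(1, 1023), I, Pow(168470709, Rational(1, 2)))), Rational(1, 2))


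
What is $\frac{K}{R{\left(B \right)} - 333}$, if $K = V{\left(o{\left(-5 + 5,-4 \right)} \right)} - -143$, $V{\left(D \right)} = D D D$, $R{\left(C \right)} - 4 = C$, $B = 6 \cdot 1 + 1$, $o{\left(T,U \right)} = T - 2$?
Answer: $- \frac{135}{322} \approx -0.41925$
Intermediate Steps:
$o{\left(T,U \right)} = -2 + T$
$B = 7$ ($B = 6 + 1 = 7$)
$R{\left(C \right)} = 4 + C$
$V{\left(D \right)} = D^{3}$ ($V{\left(D \right)} = D^{2} D = D^{3}$)
$K = 135$ ($K = \left(-2 + \left(-5 + 5\right)\right)^{3} - -143 = \left(-2 + 0\right)^{3} + 143 = \left(-2\right)^{3} + 143 = -8 + 143 = 135$)
$\frac{K}{R{\left(B \right)} - 333} = \frac{135}{\left(4 + 7\right) - 333} = \frac{135}{11 - 333} = \frac{135}{-322} = 135 \left(- \frac{1}{322}\right) = - \frac{135}{322}$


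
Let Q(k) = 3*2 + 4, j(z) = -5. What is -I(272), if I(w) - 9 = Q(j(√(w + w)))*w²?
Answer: -739849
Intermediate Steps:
Q(k) = 10 (Q(k) = 6 + 4 = 10)
I(w) = 9 + 10*w²
-I(272) = -(9 + 10*272²) = -(9 + 10*73984) = -(9 + 739840) = -1*739849 = -739849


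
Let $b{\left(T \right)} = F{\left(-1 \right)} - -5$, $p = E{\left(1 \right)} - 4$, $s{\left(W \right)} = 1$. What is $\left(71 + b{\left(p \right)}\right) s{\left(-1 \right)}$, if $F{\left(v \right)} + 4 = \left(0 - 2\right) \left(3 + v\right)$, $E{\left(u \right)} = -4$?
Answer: $68$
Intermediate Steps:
$F{\left(v \right)} = -10 - 2 v$ ($F{\left(v \right)} = -4 + \left(0 - 2\right) \left(3 + v\right) = -4 - 2 \left(3 + v\right) = -4 - \left(6 + 2 v\right) = -10 - 2 v$)
$p = -8$ ($p = -4 - 4 = -8$)
$b{\left(T \right)} = -3$ ($b{\left(T \right)} = \left(-10 - -2\right) - -5 = \left(-10 + 2\right) + 5 = -8 + 5 = -3$)
$\left(71 + b{\left(p \right)}\right) s{\left(-1 \right)} = \left(71 - 3\right) 1 = 68 \cdot 1 = 68$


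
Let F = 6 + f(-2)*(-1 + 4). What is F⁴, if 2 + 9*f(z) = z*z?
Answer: 160000/81 ≈ 1975.3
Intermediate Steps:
f(z) = -2/9 + z²/9 (f(z) = -2/9 + (z*z)/9 = -2/9 + z²/9)
F = 20/3 (F = 6 + (-2/9 + (⅑)*(-2)²)*(-1 + 4) = 6 + (-2/9 + (⅑)*4)*3 = 6 + (-2/9 + 4/9)*3 = 6 + (2/9)*3 = 6 + ⅔ = 20/3 ≈ 6.6667)
F⁴ = (20/3)⁴ = 160000/81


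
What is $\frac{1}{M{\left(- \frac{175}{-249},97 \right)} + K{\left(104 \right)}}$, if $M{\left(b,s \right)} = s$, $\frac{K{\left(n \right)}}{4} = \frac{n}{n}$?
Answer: $\frac{1}{101} \approx 0.009901$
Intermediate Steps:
$K{\left(n \right)} = 4$ ($K{\left(n \right)} = 4 \frac{n}{n} = 4 \cdot 1 = 4$)
$\frac{1}{M{\left(- \frac{175}{-249},97 \right)} + K{\left(104 \right)}} = \frac{1}{97 + 4} = \frac{1}{101}$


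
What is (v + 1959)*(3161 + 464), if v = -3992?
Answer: -7369625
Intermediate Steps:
(v + 1959)*(3161 + 464) = (-3992 + 1959)*(3161 + 464) = -2033*3625 = -7369625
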